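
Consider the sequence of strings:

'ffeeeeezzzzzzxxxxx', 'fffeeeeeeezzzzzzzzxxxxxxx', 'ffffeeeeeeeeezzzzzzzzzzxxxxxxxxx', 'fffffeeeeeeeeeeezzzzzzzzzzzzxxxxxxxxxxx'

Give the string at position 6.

fffffffeeeeeeeeeeeeeeezzzzzzzzzzzzzzzzxxxxxxxxxxxxxxx

Term n consists of n f's, followed by 2n+1 e's, followed by 2n+2 z's, followed by 2n+1 x's, where the shown terms are n = 2, 3, 4, 5.
Setting n = 7 gives 7, 15, 16, 15 characters in each block.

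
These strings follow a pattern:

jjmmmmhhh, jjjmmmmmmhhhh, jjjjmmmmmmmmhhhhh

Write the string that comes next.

jjjjjmmmmmmmmmmhhhhhh

The n-th term is n j's then 2n m's then n+1 h's, where the shown terms are n = 2, 3, 4.
Setting n = 5 gives 5, 10, 6 characters in each block.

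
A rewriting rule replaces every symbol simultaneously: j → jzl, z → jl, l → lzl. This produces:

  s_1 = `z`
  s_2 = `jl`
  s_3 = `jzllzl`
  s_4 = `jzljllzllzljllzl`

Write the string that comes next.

Replace each of the 16 characters of jzljllzllzljllzl in place — jzl jl lzl jzl lzl lzl jl lzl lzl jl lzl jzl lzl lzl jl lzl — and concatenate.

jzljllzljzllzllzljllzllzljllzljzllzllzljllzl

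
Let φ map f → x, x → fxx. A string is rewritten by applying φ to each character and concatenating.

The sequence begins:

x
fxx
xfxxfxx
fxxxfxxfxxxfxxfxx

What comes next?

φ(fxxxfxxfxxxfxxfxx) expands symbol-by-symbol to x fxx fxx fxx x fxx fxx x fxx fxx fxx x fxx fxx x fxx fxx; joining the 17 pieces gives the next term.

xfxxfxxfxxxfxxfxxxfxxfxxfxxxfxxfxxxfxxfxx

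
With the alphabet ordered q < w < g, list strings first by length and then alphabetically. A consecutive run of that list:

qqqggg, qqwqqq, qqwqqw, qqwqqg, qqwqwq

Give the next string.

qqwqww

The successor of qqwqwq increments the rightmost position that isn't already g and resets every position after it to q.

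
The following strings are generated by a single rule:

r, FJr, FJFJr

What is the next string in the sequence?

The strings grow by a fixed prefix FJ each time.
Applying this once more to FJFJr:

FJFJFJr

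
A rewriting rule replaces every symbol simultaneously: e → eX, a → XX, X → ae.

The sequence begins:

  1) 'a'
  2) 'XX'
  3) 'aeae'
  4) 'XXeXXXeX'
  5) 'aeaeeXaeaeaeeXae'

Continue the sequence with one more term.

Applying the rule to each of the 16 symbols of aeaeeXaeaeaeeXae gives the pieces XX eX XX eX eX ae XX eX XX eX XX eX eX ae XX eX, which concatenate to the answer.

XXeXXXeXeXaeXXeXXXeXXXeXeXaeXXeX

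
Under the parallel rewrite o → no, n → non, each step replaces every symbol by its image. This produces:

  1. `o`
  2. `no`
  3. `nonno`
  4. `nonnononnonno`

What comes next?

Applying the rule to each of the 13 symbols of nonnononnonno gives the pieces non no non non no non no non non no non non no, which concatenate to the answer.

nonnononnonnononnononnonnononnonno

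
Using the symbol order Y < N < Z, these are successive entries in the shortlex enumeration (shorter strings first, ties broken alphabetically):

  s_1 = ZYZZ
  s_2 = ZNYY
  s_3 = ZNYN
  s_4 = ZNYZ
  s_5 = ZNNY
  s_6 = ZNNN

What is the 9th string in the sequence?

ZNZN

Continuing the enumeration 3 steps past ZNNN: ZNNN → ZNNZ → ZNZY → (answer).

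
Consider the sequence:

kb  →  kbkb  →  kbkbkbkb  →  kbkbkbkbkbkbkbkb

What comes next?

kbkbkbkbkbkbkbkbkbkbkbkbkbkbkbkb

Each string is two copies of the previous one concatenated.
So the next term is two copies of kbkbkbkbkbkbkbkb.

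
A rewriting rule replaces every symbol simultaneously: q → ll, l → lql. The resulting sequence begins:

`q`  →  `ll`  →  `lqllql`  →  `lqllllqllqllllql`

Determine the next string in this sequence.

Replace each of the 16 characters of lqllllqllqllllql in place — lql ll lql lql lql lql ll lql lql ll lql lql lql lql ll lql — and concatenate.

lqllllqllqllqllqllllqllqllllqllqllqllqllllql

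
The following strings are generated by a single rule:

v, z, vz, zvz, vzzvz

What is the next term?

zvzvzzvz

From term 3 onward, concatenate the second-to-last term with the last: v·z = vz, z·vz = zvz, …
So term 6 is zvz·vzzvz.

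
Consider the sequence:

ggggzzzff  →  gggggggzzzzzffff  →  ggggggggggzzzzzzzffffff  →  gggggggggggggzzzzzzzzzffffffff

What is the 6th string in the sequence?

gggggggggggggggggggzzzzzzzzzzzzzffffffffffff

Term n consists of 3n+1 g's, followed by 2n+1 z's, followed by 2n f's (n = 1, 2, …).
For term 6, n = 6, so the run lengths are 19, 13, 12.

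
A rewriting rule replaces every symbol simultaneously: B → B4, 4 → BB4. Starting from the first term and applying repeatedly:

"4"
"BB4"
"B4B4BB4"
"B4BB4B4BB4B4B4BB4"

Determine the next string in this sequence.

B4BB4B4B4BB4B4BB4B4B4BB4B4BB4B4BB4B4B4BB4

Replace each of the 17 characters of B4BB4B4BB4B4B4BB4 in place — B4 BB4 B4 B4 BB4 B4 BB4 B4 B4 BB4 B4 BB4 B4 BB4 B4 B4 BB4 — and concatenate.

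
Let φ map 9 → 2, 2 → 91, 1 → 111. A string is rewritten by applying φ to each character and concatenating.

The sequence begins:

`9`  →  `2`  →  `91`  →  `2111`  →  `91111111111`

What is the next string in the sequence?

Rewriting each symbol of 91111111111: 9→2, 1→111, 1→111, 1→111, 1→111, 1→111, 1→111, 1→111, 1→111, 1→111, 1→111, which concatenates to 2 111 111 111 111 111 111 111 111 111 111.

2111111111111111111111111111111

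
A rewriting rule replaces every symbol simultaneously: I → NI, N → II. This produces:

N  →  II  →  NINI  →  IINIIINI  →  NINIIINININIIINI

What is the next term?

φ(NINIIINININIIINI) expands symbol-by-symbol to II NI II NI NI NI II NI II NI II NI NI NI II NI; joining the 16 pieces gives the next term.

IINIIINININIIINIIINIIINININIIINI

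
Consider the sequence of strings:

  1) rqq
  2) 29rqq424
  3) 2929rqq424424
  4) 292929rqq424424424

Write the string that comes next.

s(k+1) = 29·s(k)·424, so each term gains 29 as a prefix and 424 as a suffix.
One more step from 292929rqq424424424 gives the answer.

29292929rqq424424424424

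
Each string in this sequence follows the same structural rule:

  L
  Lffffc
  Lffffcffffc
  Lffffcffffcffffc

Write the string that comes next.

Each term is the previous one with ffffc appended.
Applying this once more to Lffffcffffcffffc:

Lffffcffffcffffcffffc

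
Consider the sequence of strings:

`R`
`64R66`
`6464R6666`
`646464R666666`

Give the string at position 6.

6464646464R6666666666

s(k+1) = 64·s(k)·66, so each term gains 64 as a prefix and 66 as a suffix.
From 646464R666666, 2 further steps: 646464R666666 → 64646464R66666666 → (answer).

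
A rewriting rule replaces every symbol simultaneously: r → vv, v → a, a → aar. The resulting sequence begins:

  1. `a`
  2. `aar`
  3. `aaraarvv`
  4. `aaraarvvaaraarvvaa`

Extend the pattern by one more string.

Rewriting the 18 symbols of aaraarvvaaraarvvaa one by one yields aar aar vv aar aar vv a a aar aar vv aar aar vv a a aar aar; concatenated:

aaraarvvaaraarvvaaaaraarvvaaraarvvaaaaraar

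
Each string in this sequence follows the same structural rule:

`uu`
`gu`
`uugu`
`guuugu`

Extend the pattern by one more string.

From term 3 onward, concatenate the second-to-last term with the last: uu·gu = uugu, gu·uugu = guuugu, …
The next term joins uugu and guuugu.

uuguguuugu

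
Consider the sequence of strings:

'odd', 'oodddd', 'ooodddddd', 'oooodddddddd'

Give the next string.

The n-th term is n o's then 2n d's (n = 1, 2, …).
At n = 5 the blocks have lengths 5, 10.

ooooodddddddddd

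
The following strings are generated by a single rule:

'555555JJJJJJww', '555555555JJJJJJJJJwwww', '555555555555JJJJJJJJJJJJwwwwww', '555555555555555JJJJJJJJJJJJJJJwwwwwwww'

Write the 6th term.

Reading off run lengths: 5 runs 6, 9, 12, 15; J runs 6, 9, 12, 15; w runs 2, 4, 6, 8 — each is linear in n (n = 1, 2, …).
At n = 6 the blocks have lengths 21, 21, 12.

555555555555555555555JJJJJJJJJJJJJJJJJJJJJwwwwwwwwwwww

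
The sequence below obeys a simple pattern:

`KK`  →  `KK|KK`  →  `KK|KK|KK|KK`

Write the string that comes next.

KK|KK|KK|KK|KK|KK|KK|KK

Every step duplicates the string with '|' between the halves.
One more doubling of KK|KK|KK|KK gives the answer.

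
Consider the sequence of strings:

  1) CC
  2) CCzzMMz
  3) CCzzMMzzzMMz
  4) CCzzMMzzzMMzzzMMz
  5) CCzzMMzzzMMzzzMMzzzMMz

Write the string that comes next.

Every step adds zzMMz to the end: s(k+1) = s(k)·zzMMz.
Applying this once more to CCzzMMzzzMMzzzMMzzzMMz:

CCzzMMzzzMMzzzMMzzzMMzzzMMz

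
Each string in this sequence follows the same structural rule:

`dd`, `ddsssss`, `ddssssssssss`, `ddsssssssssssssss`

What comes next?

Every step adds sssss to the end: s(k+1) = s(k)·sssss.
Applying this once more to ddsssssssssssssss:

ddssssssssssssssssssss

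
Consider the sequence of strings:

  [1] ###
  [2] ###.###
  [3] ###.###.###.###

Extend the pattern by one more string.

s(k+1) = s(k)·.·s(k) — each term doubles the last with '.' between the halves.
So the next term is two copies of ###.###.###.### with '.' between the halves.

###.###.###.###.###.###.###.###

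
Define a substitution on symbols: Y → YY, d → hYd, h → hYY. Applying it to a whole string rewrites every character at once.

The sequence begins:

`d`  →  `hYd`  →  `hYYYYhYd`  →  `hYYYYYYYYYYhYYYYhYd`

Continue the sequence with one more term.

Applying the rule to each of the 19 symbols of hYYYYYYYYYYhYYYYhYd gives the pieces hYY YY YY YY YY YY YY YY YY YY YY hYY YY YY YY YY hYY YY hYd, which concatenate to the answer.

hYYYYYYYYYYYYYYYYYYYYYYhYYYYYYYYYYhYYYYhYd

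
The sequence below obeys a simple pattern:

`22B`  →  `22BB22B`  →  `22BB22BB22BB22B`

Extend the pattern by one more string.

Each string is two copies of the previous one joined by 'B'.
Doubling 22BB22BB22BB22B with 'B' between the halves:

22BB22BB22BB22BB22BB22BB22BB22B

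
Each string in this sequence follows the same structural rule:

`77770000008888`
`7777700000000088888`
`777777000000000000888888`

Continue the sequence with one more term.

77777770000000000000008888888

The n-th term is n+2 7's then 3n 0's then n+2 8's, where the shown terms are n = 2, 3, 4.
At n = 5 the blocks have lengths 7, 15, 7.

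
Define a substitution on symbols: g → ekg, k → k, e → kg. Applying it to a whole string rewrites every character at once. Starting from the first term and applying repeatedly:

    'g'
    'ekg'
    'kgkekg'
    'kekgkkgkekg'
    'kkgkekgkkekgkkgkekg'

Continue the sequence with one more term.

kkekgkkgkekgkkkgkekgkkekgkkgkekg

Applying the rule to each of the 19 symbols of kkgkekgkkekgkkgkekg gives the pieces k k ekg k kg k ekg k k kg k ekg k k ekg k kg k ekg, which concatenate to the answer.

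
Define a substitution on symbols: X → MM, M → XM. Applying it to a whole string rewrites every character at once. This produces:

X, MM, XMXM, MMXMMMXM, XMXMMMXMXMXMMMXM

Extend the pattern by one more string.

MMXMMMXMXMXMMMXMMMXMMMXMXMXMMMXM

Applying the rule to each of the 16 symbols of XMXMMMXMXMXMMMXM gives the pieces MM XM MM XM XM XM MM XM MM XM MM XM XM XM MM XM, which concatenate to the answer.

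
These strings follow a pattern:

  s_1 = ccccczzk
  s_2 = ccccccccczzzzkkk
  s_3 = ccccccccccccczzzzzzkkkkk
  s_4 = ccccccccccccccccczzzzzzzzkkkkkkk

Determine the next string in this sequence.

Each string has the form c^{4n+1} z^{2n} k^{2n-1} (n = 1, 2, …).
At n = 5 the blocks have lengths 21, 10, 9.

ccccccccccccccccccccczzzzzzzzzzkkkkkkkkk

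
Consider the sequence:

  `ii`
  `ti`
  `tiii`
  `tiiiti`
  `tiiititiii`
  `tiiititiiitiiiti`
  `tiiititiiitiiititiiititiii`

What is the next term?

tiiititiiitiiititiiititiiitiiititiiitiiiti

Each term (from the third on) is the previous term followed by the one before it: term 3 = ti·ii = tiii.
Continuing: tiiititiiitiiititiiititiii · tiiititiiitiiiti gives term 8.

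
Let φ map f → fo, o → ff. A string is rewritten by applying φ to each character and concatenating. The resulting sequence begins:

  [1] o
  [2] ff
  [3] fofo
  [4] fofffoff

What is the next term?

Rewriting each symbol of fofffoff: f→fo, o→ff, f→fo, f→fo, f→fo, o→ff, f→fo, f→fo, which concatenates to fo ff fo fo fo ff fo fo.

fofffofofofffofo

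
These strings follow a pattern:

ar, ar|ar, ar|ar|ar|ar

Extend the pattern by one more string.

ar|ar|ar|ar|ar|ar|ar|ar

Every step duplicates the string with '|' between the halves.
One more doubling of ar|ar|ar|ar gives the answer.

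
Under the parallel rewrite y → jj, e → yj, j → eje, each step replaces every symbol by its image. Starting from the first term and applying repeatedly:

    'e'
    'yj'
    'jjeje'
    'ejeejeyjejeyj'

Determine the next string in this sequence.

yjejeyjyjejeyjjjejeyjejeyjjjeje

φ(ejeejeyjejeyj) expands symbol-by-symbol to yj eje yj yj eje yj jj eje yj eje yj jj eje; joining the 13 pieces gives the next term.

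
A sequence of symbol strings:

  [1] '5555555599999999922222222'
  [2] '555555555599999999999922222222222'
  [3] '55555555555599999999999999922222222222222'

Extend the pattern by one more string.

5555555555555599999999999999999922222222222222222

Each string has the form 5^{2n+2} 9^{3n} 2^{3n-1}, where the shown terms are n = 3, 4, 5.
At n = 6 the blocks have lengths 14, 18, 17.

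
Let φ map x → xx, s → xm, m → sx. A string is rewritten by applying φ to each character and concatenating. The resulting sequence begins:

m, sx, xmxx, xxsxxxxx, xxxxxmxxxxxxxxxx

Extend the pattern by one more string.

Rewriting the 16 symbols of xxxxxmxxxxxxxxxx one by one yields xx xx xx xx xx sx xx xx xx xx xx xx xx xx xx xx; concatenated:

xxxxxxxxxxsxxxxxxxxxxxxxxxxxxxxx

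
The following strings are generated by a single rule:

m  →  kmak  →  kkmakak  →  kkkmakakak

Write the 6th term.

kkkkkmakakakakak

s(k+1) = k·s(k)·ak, so each term gains k as a prefix and ak as a suffix.
From kkkmakakak, 2 further steps: kkkmakakak → kkkkmakakakak → (answer).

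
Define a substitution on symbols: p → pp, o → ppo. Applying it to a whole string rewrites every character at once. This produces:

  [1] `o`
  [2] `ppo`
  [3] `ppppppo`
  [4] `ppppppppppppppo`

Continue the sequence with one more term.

Applying the rule to each of the 15 symbols of ppppppppppppppo gives the pieces pp pp pp pp pp pp pp pp pp pp pp pp pp pp ppo, which concatenate to the answer.

ppppppppppppppppppppppppppppppo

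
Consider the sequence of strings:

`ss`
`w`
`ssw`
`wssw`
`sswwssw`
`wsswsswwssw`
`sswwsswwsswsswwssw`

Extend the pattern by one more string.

Each term (from the third on) is the two preceding terms concatenated in order: term 3 = ss·w = ssw.
The next term joins wsswsswwssw and sswwsswwsswsswwssw.

wsswsswwsswsswwsswwsswsswwssw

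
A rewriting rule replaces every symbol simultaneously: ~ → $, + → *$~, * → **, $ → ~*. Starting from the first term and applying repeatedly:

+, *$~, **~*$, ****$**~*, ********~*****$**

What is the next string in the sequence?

φ(********~*****$**) expands symbol-by-symbol to ** ** ** ** ** ** ** ** $ ** ** ** ** ** ~* ** **; joining the 17 pieces gives the next term.

****************$**********~*****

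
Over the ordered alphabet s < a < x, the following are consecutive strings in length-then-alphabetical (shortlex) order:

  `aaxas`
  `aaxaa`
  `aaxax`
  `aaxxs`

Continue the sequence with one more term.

aaxxa

Find the rightmost character of aaxxs below x, bump it to the next letter, and reset everything to its right to s.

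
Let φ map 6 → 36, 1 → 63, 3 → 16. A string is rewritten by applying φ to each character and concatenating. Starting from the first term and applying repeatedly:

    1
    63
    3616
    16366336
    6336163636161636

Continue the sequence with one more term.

36161636633616361636633663361636

Applying the rule to each of the 16 symbols of 6336163636161636 gives the pieces 36 16 16 36 63 36 16 36 16 36 63 36 63 36 16 36, which concatenate to the answer.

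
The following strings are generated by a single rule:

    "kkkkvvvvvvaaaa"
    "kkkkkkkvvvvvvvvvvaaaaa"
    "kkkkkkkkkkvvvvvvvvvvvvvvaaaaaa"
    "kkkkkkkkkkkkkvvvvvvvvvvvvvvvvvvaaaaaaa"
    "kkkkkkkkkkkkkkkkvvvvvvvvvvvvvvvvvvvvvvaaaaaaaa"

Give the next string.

kkkkkkkkkkkkkkkkkkkvvvvvvvvvvvvvvvvvvvvvvvvvvaaaaaaaaa

Each string has the form k^{3n-2} v^{4n-2} a^{n+2}, where the shown terms are n = 2, 3, 4, 5, 6.
Setting n = 7 gives 19, 26, 9 characters in each block.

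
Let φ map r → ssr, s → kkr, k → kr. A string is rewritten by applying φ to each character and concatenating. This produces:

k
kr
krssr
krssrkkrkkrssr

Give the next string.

Rewriting the 14 symbols of krssrkkrkkrssr one by one yields kr ssr kkr kkr ssr kr kr ssr kr kr ssr kkr kkr ssr; concatenated:

krssrkkrkkrssrkrkrssrkrkrssrkkrkkrssr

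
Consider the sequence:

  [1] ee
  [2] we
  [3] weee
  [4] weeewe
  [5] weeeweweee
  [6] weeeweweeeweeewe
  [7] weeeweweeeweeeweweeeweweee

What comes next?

From term 3 onward, concatenate the last term with the second-to-last: we·ee = weee, weee·we = weeewe, …
The next term joins weeeweweeeweeeweweeeweweee and weeeweweeeweeewe.

weeeweweeeweeeweweeeweweeeweeeweweeeweeewe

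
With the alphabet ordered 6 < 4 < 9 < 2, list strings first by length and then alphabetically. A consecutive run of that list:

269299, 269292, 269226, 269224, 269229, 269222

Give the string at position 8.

Continuing the enumeration 2 steps past 269222: 269222 → 262666 → (answer).

262664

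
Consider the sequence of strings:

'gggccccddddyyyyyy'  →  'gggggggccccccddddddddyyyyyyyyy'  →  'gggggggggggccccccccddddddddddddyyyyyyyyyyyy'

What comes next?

gggggggggggggggccccccccccddddddddddddddddyyyyyyyyyyyyyyy

Each string has the form g^{4n-1} c^{2n+2} d^{4n} y^{3n+3} (n = 1, 2, …).
For the next term, n = 4, so the run lengths are 15, 10, 16, 15.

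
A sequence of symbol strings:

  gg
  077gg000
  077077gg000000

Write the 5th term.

s(k+1) = 077·s(k)·000, so each term gains 077 as a prefix and 000 as a suffix.
From 077077gg000000, 2 further steps: 077077gg000000 → 077077077gg000000000 → (answer).

077077077077gg000000000000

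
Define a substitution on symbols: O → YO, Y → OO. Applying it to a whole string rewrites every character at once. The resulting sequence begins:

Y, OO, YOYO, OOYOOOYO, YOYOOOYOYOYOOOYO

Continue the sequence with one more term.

φ(YOYOOOYOYOYOOOYO) expands symbol-by-symbol to OO YO OO YO YO YO OO YO OO YO OO YO YO YO OO YO; joining the 16 pieces gives the next term.

OOYOOOYOYOYOOOYOOOYOOOYOYOYOOOYO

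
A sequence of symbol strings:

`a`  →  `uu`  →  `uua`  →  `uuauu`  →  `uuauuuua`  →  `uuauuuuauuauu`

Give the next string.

Each term (from the third on) is the previous term followed by the one before it: term 3 = uu·a = uua.
Continuing: uuauuuuauuauu · uuauuuua gives term 7.

uuauuuuauuauuuuauuuua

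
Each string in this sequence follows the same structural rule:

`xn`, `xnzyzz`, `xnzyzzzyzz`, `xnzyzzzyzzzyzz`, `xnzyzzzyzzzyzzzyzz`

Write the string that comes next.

Each term is the previous one with zyzz appended.
One more step from xnzyzzzyzzzyzzzyzz gives the answer.

xnzyzzzyzzzyzzzyzzzyzz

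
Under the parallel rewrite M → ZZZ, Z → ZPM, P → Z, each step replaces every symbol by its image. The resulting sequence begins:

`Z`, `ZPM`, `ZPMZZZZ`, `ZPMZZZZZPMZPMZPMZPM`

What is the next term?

Rewriting the 19 symbols of ZPMZZZZZPMZPMZPMZPM one by one yields ZPM Z ZZZ ZPM ZPM ZPM ZPM ZPM Z ZZZ ZPM Z ZZZ ZPM Z ZZZ ZPM Z ZZZ; concatenated:

ZPMZZZZZPMZPMZPMZPMZPMZZZZZPMZZZZZPMZZZZZPMZZZZ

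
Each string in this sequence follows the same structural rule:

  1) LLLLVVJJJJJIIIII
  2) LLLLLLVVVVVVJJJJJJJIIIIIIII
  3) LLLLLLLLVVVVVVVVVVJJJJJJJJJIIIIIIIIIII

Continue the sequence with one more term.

The n-th term is 2n+2 L's then 4n-2 V's then 2n+3 J's then 3n+2 I's (n = 1, 2, …).
For the next term, n = 4, so the run lengths are 10, 14, 11, 14.

LLLLLLLLLLVVVVVVVVVVVVVVJJJJJJJJJJJIIIIIIIIIIIIII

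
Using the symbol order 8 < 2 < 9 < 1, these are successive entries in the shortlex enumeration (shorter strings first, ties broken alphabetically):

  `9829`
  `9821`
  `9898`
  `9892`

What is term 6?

9891

Advancing 2 positions from 9892 through 9892 → 9899 reaches term 6.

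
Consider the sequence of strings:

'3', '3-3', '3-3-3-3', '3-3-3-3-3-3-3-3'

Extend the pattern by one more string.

3-3-3-3-3-3-3-3-3-3-3-3-3-3-3-3

Each string is two copies of the previous one joined by '-'.
So the next term is two copies of 3-3-3-3-3-3-3-3 with '-' between the halves.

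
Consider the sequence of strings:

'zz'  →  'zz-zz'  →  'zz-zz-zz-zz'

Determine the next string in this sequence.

zz-zz-zz-zz-zz-zz-zz-zz

Every step duplicates the string with '-' between the halves.
One more doubling of zz-zz-zz-zz gives the answer.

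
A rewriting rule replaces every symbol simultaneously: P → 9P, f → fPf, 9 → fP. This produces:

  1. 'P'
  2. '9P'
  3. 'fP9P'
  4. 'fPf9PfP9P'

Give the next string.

Expanding fPf9PfP9P: f→fPf, P→9P, f→fPf, 9→fP, P→9P, f→fPf, P→9P, 9→fP, P→9P. Concatenated: fPf 9P fPf fP 9P fPf 9P fP 9P.

fPf9PfPffP9PfPf9PfP9P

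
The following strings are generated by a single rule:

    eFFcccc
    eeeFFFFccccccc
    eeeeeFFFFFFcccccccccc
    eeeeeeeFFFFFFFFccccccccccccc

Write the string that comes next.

eeeeeeeeeFFFFFFFFFFcccccccccccccccc

The n-th term is 2n-1 e's then 2n F's then 3n+1 c's (n = 1, 2, …).
Setting n = 5 gives 9, 10, 16 characters in each block.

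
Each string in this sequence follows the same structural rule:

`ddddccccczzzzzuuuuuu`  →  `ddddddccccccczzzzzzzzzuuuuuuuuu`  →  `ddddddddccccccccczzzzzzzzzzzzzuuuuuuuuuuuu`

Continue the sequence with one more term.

ddddddddddccccccccccczzzzzzzzzzzzzzzzzuuuuuuuuuuuuuuu

The n-th term is 2n+2 d's then 2n+3 c's then 4n+1 z's then 3n+3 u's (n = 1, 2, …).
Setting n = 4 gives 10, 11, 17, 15 characters in each block.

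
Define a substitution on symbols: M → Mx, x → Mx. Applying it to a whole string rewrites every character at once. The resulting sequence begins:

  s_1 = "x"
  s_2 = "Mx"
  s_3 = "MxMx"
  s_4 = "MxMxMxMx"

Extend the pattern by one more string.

Rewriting each symbol of MxMxMxMx: M→Mx, x→Mx, M→Mx, x→Mx, M→Mx, x→Mx, M→Mx, x→Mx, which concatenates to Mx Mx Mx Mx Mx Mx Mx Mx.

MxMxMxMxMxMxMxMx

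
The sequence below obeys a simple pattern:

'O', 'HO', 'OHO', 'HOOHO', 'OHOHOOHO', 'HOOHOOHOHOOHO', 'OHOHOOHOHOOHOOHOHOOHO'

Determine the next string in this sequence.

From term 3 onward, concatenate the second-to-last term with the last: O·HO = OHO, HO·OHO = HOOHO, …
Continuing: HOOHOOHOHOOHO · OHOHOOHOHOOHOOHOHOOHO gives term 8.

HOOHOOHOHOOHOOHOHOOHOHOOHOOHOHOOHO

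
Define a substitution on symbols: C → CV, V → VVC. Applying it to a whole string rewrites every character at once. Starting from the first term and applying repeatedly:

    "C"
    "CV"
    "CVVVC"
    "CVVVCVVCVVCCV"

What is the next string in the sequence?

Replace each of the 13 characters of CVVVCVVCVVCCV in place — CV VVC VVC VVC CV VVC VVC CV VVC VVC CV CV VVC — and concatenate.

CVVVCVVCVVCCVVVCVVCCVVVCVVCCVCVVVC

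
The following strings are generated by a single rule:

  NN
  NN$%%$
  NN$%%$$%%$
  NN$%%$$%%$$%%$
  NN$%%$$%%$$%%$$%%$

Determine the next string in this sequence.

Each term is the previous one with $%%$ appended.
One more step from NN$%%$$%%$$%%$$%%$ gives the answer.

NN$%%$$%%$$%%$$%%$$%%$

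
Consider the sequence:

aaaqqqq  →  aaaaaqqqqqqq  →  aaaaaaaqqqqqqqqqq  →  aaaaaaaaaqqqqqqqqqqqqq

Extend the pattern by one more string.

aaaaaaaaaaaqqqqqqqqqqqqqqqq

Each string has the form a^{2n+1} q^{3n+1} (n = 1, 2, …).
Setting n = 5 gives 11, 16 characters in each block.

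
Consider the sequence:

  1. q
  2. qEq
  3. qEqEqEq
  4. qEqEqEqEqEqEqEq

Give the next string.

Every step duplicates the string with 'E' between the halves.
One more doubling of qEqEqEqEqEqEqEq gives the answer.

qEqEqEqEqEqEqEqEqEqEqEqEqEqEqEq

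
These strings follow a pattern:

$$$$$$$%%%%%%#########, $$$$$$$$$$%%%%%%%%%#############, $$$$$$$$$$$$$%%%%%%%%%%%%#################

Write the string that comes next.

Reading off run lengths: $ runs 7, 10, 13; % runs 6, 9, 12; # runs 9, 13, 17 — each is linear in n, where the shown terms are n = 2, 3, 4.
Setting n = 5 gives 16, 15, 21 characters in each block.

$$$$$$$$$$$$$$$$%%%%%%%%%%%%%%%#####################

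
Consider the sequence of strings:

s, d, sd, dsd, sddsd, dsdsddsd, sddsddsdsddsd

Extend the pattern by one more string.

Each term (from the third on) is the two preceding terms concatenated in order: term 3 = s·d = sd.
So term 8 is dsdsddsd·sddsddsdsddsd.

dsdsddsdsddsddsdsddsd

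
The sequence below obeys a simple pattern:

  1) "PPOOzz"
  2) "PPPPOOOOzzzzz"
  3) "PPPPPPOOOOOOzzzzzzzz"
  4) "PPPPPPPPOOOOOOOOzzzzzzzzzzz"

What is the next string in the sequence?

The n-th term is 2n P's then 2n O's then 3n-1 z's (n = 1, 2, …).
For the next term, n = 5, so the run lengths are 10, 10, 14.

PPPPPPPPPPOOOOOOOOOOzzzzzzzzzzzzzz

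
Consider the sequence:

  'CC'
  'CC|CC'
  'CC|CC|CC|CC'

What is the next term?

s(k+1) = s(k)·|·s(k) — each term doubles the last with '|' between the halves.
One more doubling of CC|CC|CC|CC gives the answer.

CC|CC|CC|CC|CC|CC|CC|CC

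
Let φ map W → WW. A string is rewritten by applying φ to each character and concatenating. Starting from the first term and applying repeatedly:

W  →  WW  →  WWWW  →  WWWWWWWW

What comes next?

WWWWWWWWWWWWWWWW

Apply φ to WWWWWWWW symbol by symbol: W→WW, W→WW, W→WW, W→WW, W→WW, W→WW, W→WW, W→WW; joined: WW WW WW WW WW WW WW WW.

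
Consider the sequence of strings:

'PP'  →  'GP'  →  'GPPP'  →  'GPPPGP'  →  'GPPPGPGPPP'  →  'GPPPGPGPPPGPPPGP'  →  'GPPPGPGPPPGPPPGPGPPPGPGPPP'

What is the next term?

GPPPGPGPPPGPPPGPGPPPGPGPPPGPPPGPGPPPGPPPGP

This is a Fibonacci-style word recurrence s(k) = s(k−1)·s(k−2): e.g. GP·PP = GPPP.
Continuing: GPPPGPGPPPGPPPGPGPPPGPGPPP · GPPPGPGPPPGPPPGP gives term 8.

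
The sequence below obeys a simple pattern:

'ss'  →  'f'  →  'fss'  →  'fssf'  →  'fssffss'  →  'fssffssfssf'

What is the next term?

From term 3 onward, concatenate the last term with the second-to-last: f·ss = fss, fss·f = fssf, …
Continuing: fssffssfssf · fssffss gives term 7.

fssffssfssffssffss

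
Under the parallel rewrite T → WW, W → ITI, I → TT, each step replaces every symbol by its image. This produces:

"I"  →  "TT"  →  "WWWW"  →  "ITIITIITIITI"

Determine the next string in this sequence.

Apply φ to ITIITIITIITI symbol by symbol: I→TT, T→WW, I→TT, I→TT, T→WW, I→TT, I→TT, T→WW, I→TT, I→TT, T→WW, I→TT; joined: TT WW TT TT WW TT TT WW TT TT WW TT.

TTWWTTTTWWTTTTWWTTTTWWTT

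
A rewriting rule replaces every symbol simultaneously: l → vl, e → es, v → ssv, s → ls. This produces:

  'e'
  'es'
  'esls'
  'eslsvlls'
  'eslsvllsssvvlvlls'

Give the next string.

eslsvllsssvvlvllslslsssvssvvlssvvlvlls

Applying the rule to each of the 17 symbols of eslsvllsssvvlvlls gives the pieces es ls vl ls ssv vl vl ls ls ls ssv ssv vl ssv vl vl ls, which concatenate to the answer.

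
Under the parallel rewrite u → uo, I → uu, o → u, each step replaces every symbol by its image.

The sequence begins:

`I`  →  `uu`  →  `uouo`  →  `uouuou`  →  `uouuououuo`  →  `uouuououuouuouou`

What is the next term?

uouuououuouuououuououuouuo

φ(uouuououuouuouou) expands symbol-by-symbol to uo u uo uo u uo u uo uo u uo uo u uo u uo; joining the 16 pieces gives the next term.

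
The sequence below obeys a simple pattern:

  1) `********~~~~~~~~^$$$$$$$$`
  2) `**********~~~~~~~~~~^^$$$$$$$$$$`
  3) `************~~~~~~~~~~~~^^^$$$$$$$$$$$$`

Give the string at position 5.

****************~~~~~~~~~~~~~~~~^^^^^$$$$$$$$$$$$$$$$

The n-th term is 2n+2 *'s then 2n+2 ~'s then n-2 ^'s then 2n+2 $'s, where the shown terms are n = 3, 4, 5.
For term 5, n = 7, so the run lengths are 16, 16, 5, 16.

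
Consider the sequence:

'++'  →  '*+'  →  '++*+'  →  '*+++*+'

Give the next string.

++*+*+++*+

This is a Fibonacci-style word recurrence s(k) = s(k−2)·s(k−1): e.g. ++·*+ = ++*+.
So term 5 is ++*+·*+++*+.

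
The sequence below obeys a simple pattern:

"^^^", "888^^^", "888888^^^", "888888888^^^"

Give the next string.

Every step adds 888 at the front: s(k+1) = 888·s(k).
Applying this once more to 888888888^^^:

888888888888^^^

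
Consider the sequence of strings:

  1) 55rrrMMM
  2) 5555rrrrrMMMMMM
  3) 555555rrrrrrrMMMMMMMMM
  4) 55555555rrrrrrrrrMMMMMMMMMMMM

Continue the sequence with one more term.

The n-th term is 2n 5's then 2n+1 r's then 3n M's (n = 1, 2, …).
Setting n = 5 gives 10, 11, 15 characters in each block.

5555555555rrrrrrrrrrrMMMMMMMMMMMMMMM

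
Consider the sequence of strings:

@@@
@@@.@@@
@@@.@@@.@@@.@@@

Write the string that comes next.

@@@.@@@.@@@.@@@.@@@.@@@.@@@.@@@

Each string is two copies of the previous one joined by '.'.
One more doubling of @@@.@@@.@@@.@@@ gives the answer.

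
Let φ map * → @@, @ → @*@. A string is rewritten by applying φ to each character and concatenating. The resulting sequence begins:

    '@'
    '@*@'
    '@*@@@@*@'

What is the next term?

Rewriting each symbol of @*@@@@*@: @→@*@, *→@@, @→@*@, @→@*@, @→@*@, @→@*@, *→@@, @→@*@, which concatenates to @*@ @@ @*@ @*@ @*@ @*@ @@ @*@.

@*@@@@*@@*@@*@@*@@@@*@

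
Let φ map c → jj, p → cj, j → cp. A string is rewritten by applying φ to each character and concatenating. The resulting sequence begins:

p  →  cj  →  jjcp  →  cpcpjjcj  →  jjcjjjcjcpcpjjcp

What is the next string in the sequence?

Replace each of the 16 characters of jjcjjjcjcpcpjjcp in place — cp cp jj cp cp cp jj cp jj cj jj cj cp cp jj cj — and concatenate.

cpcpjjcpcpcpjjcpjjcjjjcjcpcpjjcj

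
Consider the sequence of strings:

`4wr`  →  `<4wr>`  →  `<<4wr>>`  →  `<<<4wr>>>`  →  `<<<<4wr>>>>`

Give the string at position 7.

Every step adds < to the front and > to the end of the previous string.
From <<<<4wr>>>>, 2 further steps: <<<<4wr>>>> → <<<<<4wr>>>>> → (answer).

<<<<<<4wr>>>>>>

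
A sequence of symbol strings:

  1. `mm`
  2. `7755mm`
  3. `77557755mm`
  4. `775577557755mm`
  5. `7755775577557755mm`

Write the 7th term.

Each term is the previous one with 7755 prepended.
From 7755775577557755mm, 2 further steps: 7755775577557755mm → 77557755775577557755mm → (answer).

775577557755775577557755mm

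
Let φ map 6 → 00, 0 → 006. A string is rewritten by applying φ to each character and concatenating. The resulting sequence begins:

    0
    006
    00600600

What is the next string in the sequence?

0060060000600600006006

Expanding 00600600: 0→006, 0→006, 6→00, 0→006, 0→006, 6→00, 0→006, 0→006. Concatenated: 006 006 00 006 006 00 006 006.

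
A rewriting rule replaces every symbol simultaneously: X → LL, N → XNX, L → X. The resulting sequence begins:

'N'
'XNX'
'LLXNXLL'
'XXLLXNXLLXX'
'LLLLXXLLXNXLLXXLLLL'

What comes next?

Replace each of the 19 characters of LLLLXXLLXNXLLXXLLLL in place — X X X X LL LL X X LL XNX LL X X LL LL X X X X — and concatenate.

XXXXLLLLXXLLXNXLLXXLLLLXXXX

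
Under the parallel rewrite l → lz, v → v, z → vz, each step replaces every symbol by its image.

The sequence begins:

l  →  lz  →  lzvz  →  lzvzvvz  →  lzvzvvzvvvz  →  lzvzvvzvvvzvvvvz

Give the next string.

Applying the rule to each of the 16 symbols of lzvzvvzvvvzvvvvz gives the pieces lz vz v vz v v vz v v v vz v v v v vz, which concatenate to the answer.

lzvzvvzvvvzvvvvzvvvvvz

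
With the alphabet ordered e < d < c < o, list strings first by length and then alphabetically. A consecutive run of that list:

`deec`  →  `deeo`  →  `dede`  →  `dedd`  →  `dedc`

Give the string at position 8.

Stepping forward 3 times from dedc: dedc → dedo → dece, then the target.

decd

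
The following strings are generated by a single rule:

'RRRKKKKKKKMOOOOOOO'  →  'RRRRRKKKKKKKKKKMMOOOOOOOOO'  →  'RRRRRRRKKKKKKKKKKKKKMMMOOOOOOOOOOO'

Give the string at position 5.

RRRRRRRRRRRKKKKKKKKKKKKKKKKKKKMMMMMOOOOOOOOOOOOOOO

The n-th term is 2n-1 R's then 3n+1 K's then n-1 M's then 2n+3 O's, where the shown terms are n = 2, 3, 4.
For term 5, n = 6, so the run lengths are 11, 19, 5, 15.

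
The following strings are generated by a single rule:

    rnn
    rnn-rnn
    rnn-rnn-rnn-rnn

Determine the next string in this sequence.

s(k+1) = s(k)·-·s(k) — each term doubles the last with '-' between the halves.
Doubling rnn-rnn-rnn-rnn with '-' between the halves:

rnn-rnn-rnn-rnn-rnn-rnn-rnn-rnn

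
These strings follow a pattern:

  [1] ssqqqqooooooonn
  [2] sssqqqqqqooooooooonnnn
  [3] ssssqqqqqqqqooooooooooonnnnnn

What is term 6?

Reading off run lengths: s runs 2, 3, 4; q runs 4, 6, 8; o runs 7, 9, 11; n runs 2, 4, 6 — each is linear in n, where the shown terms are n = 2, 3, 4.
Setting n = 7 gives 7, 14, 17, 12 characters in each block.

sssssssqqqqqqqqqqqqqqooooooooooooooooonnnnnnnnnnnn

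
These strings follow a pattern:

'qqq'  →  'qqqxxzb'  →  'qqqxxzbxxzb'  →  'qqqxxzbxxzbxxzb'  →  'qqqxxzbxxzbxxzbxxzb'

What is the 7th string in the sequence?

The strings grow by a fixed suffix xxzb each time.
From qqqxxzbxxzbxxzbxxzb, 2 further steps: qqqxxzbxxzbxxzbxxzb → qqqxxzbxxzbxxzbxxzbxxzb → (answer).

qqqxxzbxxzbxxzbxxzbxxzbxxzb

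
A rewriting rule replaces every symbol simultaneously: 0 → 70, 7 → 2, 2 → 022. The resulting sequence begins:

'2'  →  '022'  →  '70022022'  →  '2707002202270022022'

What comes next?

Replace each of the 19 characters of 2707002202270022022 in place — 022 2 70 2 70 70 022 022 70 022 022 2 70 70 022 022 70 022 022 — and concatenate.

02227027070022022700220222707002202270022022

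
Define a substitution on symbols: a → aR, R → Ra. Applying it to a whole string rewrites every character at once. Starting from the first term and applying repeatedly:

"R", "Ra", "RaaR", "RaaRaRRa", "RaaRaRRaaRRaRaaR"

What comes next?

Replace each of the 16 characters of RaaRaRRaaRRaRaaR in place — Ra aR aR Ra aR Ra Ra aR aR Ra Ra aR Ra aR aR Ra — and concatenate.

RaaRaRRaaRRaRaaRaRRaRaaRRaaRaRRa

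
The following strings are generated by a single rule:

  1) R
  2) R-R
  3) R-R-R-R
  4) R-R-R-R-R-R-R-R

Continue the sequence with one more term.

R-R-R-R-R-R-R-R-R-R-R-R-R-R-R-R

Each string is two copies of the previous one joined by '-'.
So the next term is two copies of R-R-R-R-R-R-R-R with '-' between the halves.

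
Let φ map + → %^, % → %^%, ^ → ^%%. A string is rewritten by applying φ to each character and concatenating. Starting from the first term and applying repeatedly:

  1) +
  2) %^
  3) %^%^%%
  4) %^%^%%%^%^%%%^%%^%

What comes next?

Applying the rule to each of the 18 symbols of %^%^%%%^%^%%%^%%^% gives the pieces %^% ^%% %^% ^%% %^% %^% %^% ^%% %^% ^%% %^% %^% %^% ^%% %^% %^% ^%% %^%, which concatenate to the answer.

%^%^%%%^%^%%%^%%^%%^%^%%%^%^%%%^%%^%%^%^%%%^%%^%^%%%^%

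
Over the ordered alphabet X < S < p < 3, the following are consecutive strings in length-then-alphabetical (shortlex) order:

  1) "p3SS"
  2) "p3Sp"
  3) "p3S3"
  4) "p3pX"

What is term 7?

p3p3

Continuing the enumeration 3 steps past p3pX: p3pX → p3pS → p3pp → (answer).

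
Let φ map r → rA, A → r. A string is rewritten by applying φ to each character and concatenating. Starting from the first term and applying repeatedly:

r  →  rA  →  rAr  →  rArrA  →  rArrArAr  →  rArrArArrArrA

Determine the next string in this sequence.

φ(rArrArArrArrA) expands symbol-by-symbol to rA r rA rA r rA r rA rA r rA rA r; joining the 13 pieces gives the next term.

rArrArArrArrArArrArAr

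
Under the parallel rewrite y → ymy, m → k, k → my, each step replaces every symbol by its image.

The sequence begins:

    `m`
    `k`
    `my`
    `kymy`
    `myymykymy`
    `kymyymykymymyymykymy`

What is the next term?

myymykymyymykymymyymykymykymyymykymymyymykymy

φ(kymyymykymymyymykymy) expands symbol-by-symbol to my ymy k ymy ymy k ymy my ymy k ymy k ymy ymy k ymy my ymy k ymy; joining the 20 pieces gives the next term.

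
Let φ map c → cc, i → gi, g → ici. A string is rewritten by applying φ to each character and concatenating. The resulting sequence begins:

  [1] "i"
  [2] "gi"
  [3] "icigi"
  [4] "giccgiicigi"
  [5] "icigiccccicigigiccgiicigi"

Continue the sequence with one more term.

giccgiicigiccccccccgiccgiicigiicigiccccicigigiccgiicigi

Replace each of the 25 characters of icigiccccicigigiccgiicigi in place — gi cc gi ici gi cc cc cc cc gi cc gi ici gi ici gi cc cc ici gi gi cc gi ici gi — and concatenate.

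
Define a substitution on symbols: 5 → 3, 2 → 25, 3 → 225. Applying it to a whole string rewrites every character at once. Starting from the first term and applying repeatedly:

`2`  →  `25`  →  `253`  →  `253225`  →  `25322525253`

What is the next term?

Rewriting each symbol of 25322525253: 2→25, 5→3, 3→225, 2→25, 2→25, 5→3, 2→25, 5→3, 2→25, 5→3, 3→225, which concatenates to 25 3 225 25 25 3 25 3 25 3 225.

25322525253253253225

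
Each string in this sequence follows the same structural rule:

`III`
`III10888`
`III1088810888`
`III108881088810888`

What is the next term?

Each term is the previous one with 10888 appended.
Applying this once more to III108881088810888:

III10888108881088810888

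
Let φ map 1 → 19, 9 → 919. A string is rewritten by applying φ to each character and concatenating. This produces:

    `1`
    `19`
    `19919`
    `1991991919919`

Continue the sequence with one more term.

1991991919919919199191991991919919

Applying the rule to each of the 13 symbols of 1991991919919 gives the pieces 19 919 919 19 919 919 19 919 19 919 919 19 919, which concatenate to the answer.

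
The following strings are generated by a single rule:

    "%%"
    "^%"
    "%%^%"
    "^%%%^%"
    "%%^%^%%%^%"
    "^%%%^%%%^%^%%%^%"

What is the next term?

%%^%^%%%^%^%%%^%%%^%^%%%^%

From term 3 onward, concatenate the second-to-last term with the last: %%·^% = %%^%, ^%·%%^% = ^%%%^%, …
The next term joins %%^%^%%%^% and ^%%%^%%%^%^%%%^%.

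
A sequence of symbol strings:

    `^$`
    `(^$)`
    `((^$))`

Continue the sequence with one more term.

Each term wraps the previous one in ( on the left and ) on the right.
Applying this once more to ((^$)):

(((^$)))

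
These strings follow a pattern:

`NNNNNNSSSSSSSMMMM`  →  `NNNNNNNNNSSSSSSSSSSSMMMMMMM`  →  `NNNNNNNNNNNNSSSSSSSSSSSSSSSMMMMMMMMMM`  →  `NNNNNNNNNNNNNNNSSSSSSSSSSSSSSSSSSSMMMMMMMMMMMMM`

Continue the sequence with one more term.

NNNNNNNNNNNNNNNNNNSSSSSSSSSSSSSSSSSSSSSSSMMMMMMMMMMMMMMMM

The n-th term is 3n+3 N's then 4n+3 S's then 3n+1 M's (n = 1, 2, …).
For the next term, n = 5, so the run lengths are 18, 23, 16.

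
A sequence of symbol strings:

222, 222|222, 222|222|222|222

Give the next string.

Every step duplicates the string with '|' between the halves.
Doubling 222|222|222|222 with '|' between the halves:

222|222|222|222|222|222|222|222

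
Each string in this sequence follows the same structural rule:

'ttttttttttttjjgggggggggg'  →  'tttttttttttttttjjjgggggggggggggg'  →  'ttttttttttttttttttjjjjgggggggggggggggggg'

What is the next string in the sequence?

tttttttttttttttttttttjjjjjgggggggggggggggggggggg

The n-th term is 3n+3 t's then n-1 j's then 4n-2 g's, where the shown terms are n = 3, 4, 5.
For the next term, n = 6, so the run lengths are 21, 5, 22.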